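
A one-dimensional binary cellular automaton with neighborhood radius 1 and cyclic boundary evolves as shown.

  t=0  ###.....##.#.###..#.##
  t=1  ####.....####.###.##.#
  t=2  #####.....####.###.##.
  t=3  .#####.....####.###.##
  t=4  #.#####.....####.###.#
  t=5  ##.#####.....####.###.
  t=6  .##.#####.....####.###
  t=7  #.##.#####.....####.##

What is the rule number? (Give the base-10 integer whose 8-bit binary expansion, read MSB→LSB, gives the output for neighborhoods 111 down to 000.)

  [7] ### => #  t=0,i=0
  [6] ##. => #  t=0,i=2
  [5] #.# => #  t=0,i=10
  [4] #.. => #  t=0,i=3
  [3] .## => .  t=0,i=8
  [2] .#. => #  t=0,i=11
  [1] ..# => .  t=0,i=7
  [0] ... => .  t=0,i=4
  bits 11110100 = 244

244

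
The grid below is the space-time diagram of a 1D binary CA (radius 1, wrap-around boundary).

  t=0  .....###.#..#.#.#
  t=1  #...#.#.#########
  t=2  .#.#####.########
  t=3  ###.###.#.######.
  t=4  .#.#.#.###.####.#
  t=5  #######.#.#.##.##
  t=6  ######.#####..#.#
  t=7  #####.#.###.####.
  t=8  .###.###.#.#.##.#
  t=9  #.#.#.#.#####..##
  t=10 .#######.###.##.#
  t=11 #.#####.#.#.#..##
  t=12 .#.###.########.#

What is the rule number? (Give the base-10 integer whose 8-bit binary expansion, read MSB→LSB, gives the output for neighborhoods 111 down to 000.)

182

  ### -> #   bit 7 = 1  t=0,i=6
  ##. -> .   bit 6 = 0  t=0,i=7
  #.# -> #   bit 5 = 1  t=0,i=8
  #.. -> #   bit 4 = 1  t=0,i=0
  .## -> .   bit 3 = 0  t=0,i=5
  .#. -> #   bit 2 = 1  t=0,i=9
  ..# -> #   bit 1 = 1  t=0,i=4
  ... -> .   bit 0 = 0  t=0,i=1
  bits 10110110 = 182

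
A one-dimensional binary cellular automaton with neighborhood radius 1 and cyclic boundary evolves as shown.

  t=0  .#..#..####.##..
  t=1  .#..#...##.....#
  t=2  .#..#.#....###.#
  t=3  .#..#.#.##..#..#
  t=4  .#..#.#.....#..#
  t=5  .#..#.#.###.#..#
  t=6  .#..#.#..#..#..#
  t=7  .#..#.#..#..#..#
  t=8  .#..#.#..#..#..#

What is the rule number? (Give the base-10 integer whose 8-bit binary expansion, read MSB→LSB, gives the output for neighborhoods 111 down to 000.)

133

  ###|#  b7=1 t=0,i=8
  ##.|.  b6=0 t=0,i=10
  #.#|.  b5=0 t=0,i=11
  #..|.  b4=0 t=0,i=2
  .##|.  b3=0 t=0,i=7
  .#.|#  b2=1 t=0,i=1
  ..#|.  b1=0 t=0,i=0
  ...|#  b0=1 t=0,i=15
  bits 10000101 = 133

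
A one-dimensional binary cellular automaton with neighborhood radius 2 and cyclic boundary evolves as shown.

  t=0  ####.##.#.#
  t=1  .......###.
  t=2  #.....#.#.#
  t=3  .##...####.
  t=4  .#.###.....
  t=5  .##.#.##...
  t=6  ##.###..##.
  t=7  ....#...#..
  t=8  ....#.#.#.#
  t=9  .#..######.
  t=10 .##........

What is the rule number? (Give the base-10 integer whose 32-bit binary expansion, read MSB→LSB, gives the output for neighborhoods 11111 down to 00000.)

  [31] ##### => .  t=0,i=1
  [30] ####. => .  t=0,i=2
  [29] ###.# => .  t=0,i=3
  [28] ###.. => .  t=1,i=9
  [27] ##.## => .  t=0,i=4
  [26] ##.#. => #  t=0,i=7
  [25] ##..# => .  t=3,i=10
  [24] ##... => #  t=1,i=10
  [23] #.### => .  t=0,i=10
  [22] #.##. => .  t=0,i=5
  [21] #.#.# => #  t=0,i=8
  [20] #.#.. => .  t=8,i=10
  [19] #..## => .  t=3,i=0
  [18] #..#. => .  t=9,i=0
  [17] #...# => #  t=3,i=4
  [16] #.... => #  t=1,i=0
  [15] .#### => .  t=0,i=0
  [14] .###. => #  t=1,i=8
  [13] .##.# => .  t=0,i=6
  [12] .##.. => .  t=2,i=0
  [11] .#.## => #  t=0,i=9
  [10] .#.#. => #  t=2,i=7
  [9] .#..# => #  t=9,i=2
  [8] .#... => .  t=7,i=5
  [7] ..### => .  t=1,i=7
  [6] ..##. => #  t=3,i=1
  [5] ..#.# => #  t=2,i=6
  [4] ..#.. => #  t=7,i=4
  [3] ...## => #  t=1,i=6
  [2] ...#. => .  t=2,i=5
  [1] ....# => .  t=1,i=5
  [0] ..... => .  t=1,i=1
  bits 00000101001000110100111001111000 = 86199928

86199928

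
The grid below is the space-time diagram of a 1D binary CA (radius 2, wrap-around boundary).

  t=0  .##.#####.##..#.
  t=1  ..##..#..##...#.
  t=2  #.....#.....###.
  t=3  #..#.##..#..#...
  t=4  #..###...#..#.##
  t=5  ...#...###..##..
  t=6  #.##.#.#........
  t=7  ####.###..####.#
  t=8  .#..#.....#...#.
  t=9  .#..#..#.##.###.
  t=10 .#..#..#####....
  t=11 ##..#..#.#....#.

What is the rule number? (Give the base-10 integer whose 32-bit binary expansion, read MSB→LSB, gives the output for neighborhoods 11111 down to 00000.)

2289183925

  [31] ##### => #  t=0,i=6
  [30] ####. => .  t=0,i=7
  [29] ###.# => .  t=0,i=8
  [28] ###.. => .  t=4,i=0
  [27] ##.## => #  t=0,i=3
  [26] ##.#. => .  t=2,i=15
  [25] ##..# => .  t=0,i=12
  [24] ##... => .  t=1,i=11
  [23] #.### => .  t=0,i=4
  [22] #.##. => #  t=0,i=10
  [21] #.#.# => #  t=6,i=5
  [20] #.#.. => #  t=2,i=0
  [19] #..## => .  t=0,i=0
  [18] #..#. => .  t=0,i=13
  [17] #...# => #  t=1,i=0
  [16] #.... => .  t=2,i=2
  [15] .#### => .  t=0,i=5
  [14] .###. => .  t=2,i=13
  [13] .##.# => #  t=0,i=2
  [12] .##.. => .  t=0,i=11
  [11] .#.## => #  t=3,i=4
  [10] .#.#. => #  t=6,i=6
  [9] .#..# => .  t=0,i=15
  [8] .#... => .  t=1,i=15
  [7] ..### => #  t=2,i=12
  [6] ..##. => .  t=0,i=1
  [5] ..#.# => #  t=3,i=3
  [4] ..#.. => #  t=0,i=14
  [3] ...## => .  t=1,i=1
  [2] ...#. => #  t=1,i=13
  [1] ....# => .  t=2,i=4
  [0] ..... => #  t=2,i=3
  bits 10001000011100100010110010110101 = 2289183925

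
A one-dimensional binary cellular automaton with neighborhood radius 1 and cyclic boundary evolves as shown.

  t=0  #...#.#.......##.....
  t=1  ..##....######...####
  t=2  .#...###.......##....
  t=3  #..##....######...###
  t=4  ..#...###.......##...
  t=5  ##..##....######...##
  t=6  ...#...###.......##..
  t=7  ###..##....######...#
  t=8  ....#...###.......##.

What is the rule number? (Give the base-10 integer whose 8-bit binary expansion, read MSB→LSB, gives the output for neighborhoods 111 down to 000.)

3

  ###|.  b7=0 t=1,i=9
  ##.|.  b6=0 t=0,i=15
  #.#|.  b5=0 t=0,i=5
  #..|.  b4=0 t=0,i=1
  .##|.  b3=0 t=0,i=14
  .#.|.  b2=0 t=0,i=0
  ..#|#  b1=1 t=0,i=3
  ...|#  b0=1 t=0,i=2
  bits 00000011 = 3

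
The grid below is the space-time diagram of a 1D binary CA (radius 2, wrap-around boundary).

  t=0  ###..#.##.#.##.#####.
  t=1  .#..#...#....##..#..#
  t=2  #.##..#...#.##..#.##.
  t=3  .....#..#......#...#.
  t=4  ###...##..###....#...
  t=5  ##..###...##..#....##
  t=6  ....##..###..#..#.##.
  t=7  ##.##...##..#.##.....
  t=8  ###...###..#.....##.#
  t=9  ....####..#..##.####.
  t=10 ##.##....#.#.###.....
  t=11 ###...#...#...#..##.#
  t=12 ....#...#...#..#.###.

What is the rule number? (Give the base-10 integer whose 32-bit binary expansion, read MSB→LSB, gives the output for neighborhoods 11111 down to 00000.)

  [31] ##### => #  t=0,i=17
  [30] ####. => .  t=0,i=18
  [29] ###.# => .  t=0,i=19
  [28] ###.. => .  t=0,i=2
  [27] ##.## => #  t=0,i=14
  [26] ##.#. => .  t=0,i=9
  [25] ##..# => .  t=0,i=3
  [24] ##... => .  t=4,i=3
  [23] #.### => .  t=0,i=0
  [22] #.##. => .  t=0,i=7
  [21] #.#.# => .  t=0,i=10
  [20] #.#.. => .  t=1,i=1
  [19] #..## => .  t=4,i=9
  [18] #..#. => #  t=0,i=4
  [17] #...# => #  t=1,i=6
  [16] #.... => #  t=1,i=10
  [15] .#### => .  t=0,i=16
  [14] .###. => #  t=0,i=1
  [13] .##.# => #  t=0,i=8
  [12] .##.. => .  t=1,i=14
  [11] .#.## => .  t=0,i=6
  [10] .#.#. => #  t=1,i=0
  [9] .#..# => #  t=1,i=2
  [8] .#... => .  t=1,i=5
  [7] ..### => #  t=4,i=0
  [6] ..##. => #  t=1,i=13
  [5] ..#.# => .  t=0,i=5
  [4] ..#.. => .  t=1,i=4
  [3] ...## => #  t=1,i=12
  [2] ...#. => .  t=1,i=7
  [1] ....# => .  t=1,i=11
  [0] ..... => #  t=3,i=1
  bits 10001000000001110110011011001001 = 2282186441

2282186441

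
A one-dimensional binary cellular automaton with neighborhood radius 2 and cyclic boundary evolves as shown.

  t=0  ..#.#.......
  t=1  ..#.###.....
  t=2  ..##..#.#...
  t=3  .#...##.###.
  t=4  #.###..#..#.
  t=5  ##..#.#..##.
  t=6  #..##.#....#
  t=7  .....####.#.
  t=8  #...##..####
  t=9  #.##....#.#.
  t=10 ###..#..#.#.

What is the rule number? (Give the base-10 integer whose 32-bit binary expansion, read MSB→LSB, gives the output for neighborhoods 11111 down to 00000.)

3161917864

  nb #####: next=#  (t=8,i=10, bit31=1)
  nb ####.: next=.  (t=7,i=7, bit30=0)
  nb ###.#: next=#  (t=7,i=8, bit29=1)
  nb ###..: next=#  (t=1,i=6, bit28=1)
  nb ##.##: next=#  (t=3,i=7, bit27=1)
  nb ##.#.: next=#  (t=6,i=5, bit26=1)
  nb ##..#: next=.  (t=2,i=4, bit25=0)
  nb ##...: next=.  (t=1,i=7, bit24=0)
  nb #.###: next=.  (t=1,i=4, bit23=0)
  nb #.##.: next=#  (t=5,i=0, bit22=1)
  nb #.#.#: next=#  (t=4,i=0, bit21=1)
  nb #.#..: next=#  (t=0,i=4, bit20=1)
  nb #..##: next=.  (t=5,i=8, bit19=0)
  nb #..#.: next=#  (t=2,i=5, bit18=1)
  nb #...#: next=#  (t=3,i=3, bit17=1)
  nb #....: next=#  (t=0,i=6, bit16=1)
  nb .####: next=.  (t=7,i=6, bit15=0)
  nb .###.: next=.  (t=1,i=5, bit14=0)
  nb .##.#: next=.  (t=3,i=6, bit13=0)
  nb .##..: next=.  (t=2,i=3, bit12=0)
  nb .#.##: next=#  (t=1,i=3, bit11=1)
  nb .#.#.: next=.  (t=0,i=3, bit10=0)
  nb .#..#: next=.  (t=4,i=8, bit9=0)
  nb .#...: next=#  (t=0,i=5, bit8=1)
  nb ..###: next=#  (t=7,i=5, bit7=1)
  nb ..##.: next=.  (t=2,i=2, bit6=0)
  nb ..#.#: next=#  (t=0,i=2, bit5=1)
  nb ..#..: next=.  (t=3,i=1, bit4=0)
  nb ...##: next=#  (t=2,i=1, bit3=1)
  nb ...#.: next=.  (t=0,i=1, bit2=0)
  nb ....#: next=.  (t=0,i=0, bit1=0)
  nb .....: next=.  (t=0,i=7, bit0=0)
  bits 10111100011101110000100110101000 = 3161917864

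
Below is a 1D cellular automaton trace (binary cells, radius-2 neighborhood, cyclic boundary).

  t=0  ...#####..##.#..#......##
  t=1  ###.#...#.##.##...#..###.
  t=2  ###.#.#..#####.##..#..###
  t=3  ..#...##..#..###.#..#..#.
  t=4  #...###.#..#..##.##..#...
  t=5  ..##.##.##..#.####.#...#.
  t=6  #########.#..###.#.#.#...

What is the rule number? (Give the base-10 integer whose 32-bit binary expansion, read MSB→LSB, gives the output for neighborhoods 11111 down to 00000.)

  [31] ##### => .  t=0,i=5
  [30] ####. => .  t=0,i=6
  [29] ###.# => #  t=1,i=2
  [28] ###.. => .  t=0,i=7
  [27] ##.## => #  t=1,i=12
  [26] ##.#. => .  t=0,i=12
  [25] ##..# => #  t=0,i=8
  [24] ##... => #  t=0,i=0
  [23] #.### => #  t=1,i=0
  [22] #.##. => #  t=1,i=10
  [21] #.#.# => .  t=2,i=4
  [20] #.#.. => #  t=0,i=13
  [19] #..## => .  t=0,i=9
  [18] #..#. => .  t=0,i=15
  [17] #...# => #  t=0,i=1
  [16] #.... => #  t=0,i=18
  [15] .#### => #  t=0,i=4
  [14] .###. => #  t=1,i=1
  [13] .##.# => #  t=0,i=11
  [12] .##.. => .  t=0,i=24
  [11] .#.## => #  t=1,i=9
  [10] .#.#. => .  t=2,i=5
  [9] .#..# => #  t=0,i=14
  [8] .#... => .  t=0,i=17
  [7] ..### => .  t=0,i=3
  [6] ..##. => #  t=0,i=10
  [5] ..#.# => .  t=1,i=8
  [4] ..#.. => .  t=0,i=16
  [3] ...## => #  t=0,i=2
  [2] ...#. => .  t=1,i=7
  [1] ....# => #  t=0,i=21
  [0] ..... => .  t=0,i=19
  bits 00101011110100111110101001001010 = 735308362

735308362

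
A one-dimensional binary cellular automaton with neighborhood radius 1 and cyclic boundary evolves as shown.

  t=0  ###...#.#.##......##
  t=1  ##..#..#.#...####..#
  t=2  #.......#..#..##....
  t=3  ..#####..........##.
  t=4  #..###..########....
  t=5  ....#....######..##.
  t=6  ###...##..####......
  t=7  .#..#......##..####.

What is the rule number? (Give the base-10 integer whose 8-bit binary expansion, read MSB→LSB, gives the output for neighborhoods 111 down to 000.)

161

  ###|#  b7=1 t=0,i=0
  ##.|.  b6=0 t=0,i=2
  #.#|#  b5=1 t=0,i=7
  #..|.  b4=0 t=0,i=3
  .##|.  b3=0 t=0,i=10
  .#.|.  b2=0 t=0,i=6
  ..#|.  b1=0 t=0,i=5
  ...|#  b0=1 t=0,i=4
  bits 10100001 = 161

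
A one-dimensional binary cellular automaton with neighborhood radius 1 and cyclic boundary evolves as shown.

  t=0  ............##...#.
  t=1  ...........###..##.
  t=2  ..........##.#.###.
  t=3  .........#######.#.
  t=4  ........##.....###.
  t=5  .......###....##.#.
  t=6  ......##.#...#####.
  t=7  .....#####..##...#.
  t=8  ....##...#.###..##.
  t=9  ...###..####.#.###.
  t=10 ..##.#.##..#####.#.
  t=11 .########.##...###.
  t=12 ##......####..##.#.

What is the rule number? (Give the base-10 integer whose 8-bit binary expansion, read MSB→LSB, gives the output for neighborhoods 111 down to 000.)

110

  ### -> .   bit 7 = 0  t=1,i=12
  ##. -> #   bit 6 = 1  t=0,i=13
  #.# -> #   bit 5 = 1  t=2,i=12
  #.. -> .   bit 4 = 0  t=0,i=14
  .## -> #   bit 3 = 1  t=0,i=12
  .#. -> #   bit 2 = 1  t=0,i=17
  ..# -> #   bit 1 = 1  t=0,i=11
  ... -> .   bit 0 = 0  t=0,i=0
  bits 01101110 = 110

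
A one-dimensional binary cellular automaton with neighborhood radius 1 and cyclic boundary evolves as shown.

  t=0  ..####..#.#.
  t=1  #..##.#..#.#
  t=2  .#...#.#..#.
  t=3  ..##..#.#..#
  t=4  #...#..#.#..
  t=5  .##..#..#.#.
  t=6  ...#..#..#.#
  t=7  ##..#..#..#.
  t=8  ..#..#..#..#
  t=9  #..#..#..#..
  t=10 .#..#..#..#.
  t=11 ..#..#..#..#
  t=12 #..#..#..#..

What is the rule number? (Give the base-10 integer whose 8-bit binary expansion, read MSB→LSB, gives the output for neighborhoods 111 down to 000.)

177

  nb ###: next=#  (t=0,i=3, bit7=1)
  nb ##.: next=.  (t=0,i=5, bit6=0)
  nb #.#: next=#  (t=0,i=9, bit5=1)
  nb #..: next=#  (t=0,i=6, bit4=1)
  nb .##: next=.  (t=0,i=2, bit3=0)
  nb .#.: next=.  (t=0,i=8, bit2=0)
  nb ..#: next=.  (t=0,i=1, bit1=0)
  nb ...: next=#  (t=0,i=0, bit0=1)
  bits 10110001 = 177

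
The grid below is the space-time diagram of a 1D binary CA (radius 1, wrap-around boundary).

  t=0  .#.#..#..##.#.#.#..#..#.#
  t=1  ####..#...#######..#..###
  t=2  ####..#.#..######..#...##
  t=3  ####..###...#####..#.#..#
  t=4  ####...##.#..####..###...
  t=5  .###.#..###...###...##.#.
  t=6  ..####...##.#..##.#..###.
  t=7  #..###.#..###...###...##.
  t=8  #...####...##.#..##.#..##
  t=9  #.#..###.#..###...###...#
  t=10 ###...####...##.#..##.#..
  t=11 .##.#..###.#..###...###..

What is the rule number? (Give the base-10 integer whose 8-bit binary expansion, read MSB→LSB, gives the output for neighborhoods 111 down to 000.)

229

  ###|#  b7=1 t=1,i=0
  ##.|#  b6=1 t=0,i=10
  #.#|#  b5=1 t=0,i=0
  #..|.  b4=0 t=0,i=4
  .##|.  b3=0 t=0,i=9
  .#.|#  b2=1 t=0,i=1
  ..#|.  b1=0 t=0,i=5
  ...|#  b0=1 t=1,i=8
  bits 11100101 = 229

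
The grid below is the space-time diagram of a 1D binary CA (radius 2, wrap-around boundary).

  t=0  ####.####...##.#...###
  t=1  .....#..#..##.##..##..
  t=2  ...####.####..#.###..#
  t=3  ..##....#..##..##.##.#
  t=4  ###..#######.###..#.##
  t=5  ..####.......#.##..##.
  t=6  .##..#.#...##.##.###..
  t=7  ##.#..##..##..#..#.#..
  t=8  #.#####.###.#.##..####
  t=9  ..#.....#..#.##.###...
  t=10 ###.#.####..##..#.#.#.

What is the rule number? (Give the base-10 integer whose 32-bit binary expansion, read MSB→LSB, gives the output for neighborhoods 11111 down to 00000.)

  [31] ##### => .  t=0,i=0
  [30] ####. => .  t=0,i=2
  [29] ###.# => .  t=0,i=3
  [28] ###.. => #  t=0,i=8
  [27] ##.## => .  t=0,i=4
  [26] ##.#. => #  t=0,i=14
  [25] ##..# => #  t=1,i=16
  [24] ##... => .  t=0,i=9
  [23] #.### => #  t=0,i=5
  [22] #.##. => #  t=1,i=14
  [21] #.#.# => .  t=8,i=12
  [20] #.#.. => #  t=0,i=15
  [19] #..## => #  t=1,i=10
  [18] #..#. => .  t=1,i=7
  [17] #...# => .  t=0,i=10
  [16] #.... => #  t=1,i=21
  [15] .#### => .  t=0,i=6
  [14] .###. => .  t=2,i=17
  [13] .##.# => .  t=0,i=13
  [12] .##.. => .  t=1,i=15
  [11] .#.## => #  t=2,i=15
  [10] .#.#. => #  t=6,i=6
  [9] .#..# => #  t=1,i=6
  [8] .#... => .  t=0,i=16
  [7] ..### => #  t=0,i=19
  [6] ..##. => #  t=0,i=12
  [5] ..#.# => .  t=2,i=14
  [4] ..#.. => #  t=1,i=5
  [3] ...## => #  t=0,i=11
  [2] ...#. => #  t=1,i=4
  [1] ....# => #  t=1,i=3
  [0] ..... => .  t=1,i=0
  bits 00010110110110010000111011011110 = 383323870

383323870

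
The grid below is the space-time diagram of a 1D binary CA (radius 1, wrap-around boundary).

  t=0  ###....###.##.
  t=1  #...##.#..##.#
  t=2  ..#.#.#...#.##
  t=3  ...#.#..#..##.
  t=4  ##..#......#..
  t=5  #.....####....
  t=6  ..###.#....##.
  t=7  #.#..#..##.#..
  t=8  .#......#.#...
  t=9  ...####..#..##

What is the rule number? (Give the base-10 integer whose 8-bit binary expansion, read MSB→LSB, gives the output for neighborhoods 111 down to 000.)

  nb ###: next=.  (t=0,i=1, bit7=0)
  nb ##.: next=.  (t=0,i=2, bit6=0)
  nb #.#: next=#  (t=0,i=10, bit5=1)
  nb #..: next=.  (t=0,i=3, bit4=0)
  nb .##: next=#  (t=0,i=0, bit3=1)
  nb .#.: next=.  (t=1,i=7, bit2=0)
  nb ..#: next=.  (t=0,i=6, bit1=0)
  nb ...: next=#  (t=0,i=4, bit0=1)
  bits 00101001 = 41

41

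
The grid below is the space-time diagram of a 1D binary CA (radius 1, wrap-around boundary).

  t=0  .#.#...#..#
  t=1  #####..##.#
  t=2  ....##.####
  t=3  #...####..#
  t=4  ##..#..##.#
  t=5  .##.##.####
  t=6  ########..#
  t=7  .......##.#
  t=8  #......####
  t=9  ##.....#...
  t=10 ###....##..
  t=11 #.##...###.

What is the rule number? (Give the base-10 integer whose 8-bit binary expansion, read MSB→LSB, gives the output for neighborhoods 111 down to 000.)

  ###|.  b7=0 t=1,i=0
  ##.|#  b6=1 t=1,i=4
  #.#|#  b5=1 t=0,i=0
  #..|#  b4=1 t=0,i=4
  .##|#  b3=1 t=1,i=7
  .#.|#  b2=1 t=0,i=1
  ..#|.  b1=0 t=0,i=6
  ...|.  b0=0 t=0,i=5
  bits 01111100 = 124

124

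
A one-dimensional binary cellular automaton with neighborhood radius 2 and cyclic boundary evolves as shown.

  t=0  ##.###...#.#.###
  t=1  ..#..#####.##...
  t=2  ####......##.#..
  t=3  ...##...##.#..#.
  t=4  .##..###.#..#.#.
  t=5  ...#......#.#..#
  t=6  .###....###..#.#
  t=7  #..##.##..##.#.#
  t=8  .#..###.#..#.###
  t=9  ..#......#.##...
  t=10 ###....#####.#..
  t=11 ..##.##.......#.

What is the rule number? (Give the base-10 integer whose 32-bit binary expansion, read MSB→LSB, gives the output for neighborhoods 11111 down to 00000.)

  [31] ##### => .  t=0,i=15
  [30] ####. => .  t=0,i=0
  [29] ###.# => .  t=0,i=1
  [28] ###.. => #  t=0,i=5
  [27] ##.## => #  t=0,i=2
  [26] ##.#. => .  t=2,i=12
  [25] ##..# => #  t=4,i=3
  [24] ##... => #  t=0,i=6
  [23] #.### => .  t=0,i=3
  [22] #.##. => #  t=1,i=11
  [21] #.#.# => #  t=0,i=11
  [20] #.#.. => .  t=2,i=13
  [19] #..## => .  t=1,i=4
  [18] #..#. => .  t=3,i=13
  [17] #...# => #  t=0,i=7
  [16] #.... => .  t=1,i=14
  [15] .#### => .  t=0,i=14
  [14] .###. => .  t=0,i=4
  [13] .##.# => #  t=2,i=11
  [12] .##.. => .  t=1,i=12
  [11] .#.## => #  t=0,i=12
  [10] .#.#. => .  t=0,i=10
  [9] .#..# => #  t=1,i=3
  [8] .#... => .  t=3,i=15
  [7] ..### => .  t=1,i=5
  [6] ..##. => .  t=2,i=10
  [5] ..#.# => #  t=0,i=9
  [4] ..#.. => #  t=1,i=2
  [3] ...## => #  t=2,i=9
  [2] ...#. => #  t=0,i=8
  [1] ....# => #  t=1,i=0
  [0] ..... => .  t=1,i=15
  bits 00011011011000100010101000111110 = 459418174

459418174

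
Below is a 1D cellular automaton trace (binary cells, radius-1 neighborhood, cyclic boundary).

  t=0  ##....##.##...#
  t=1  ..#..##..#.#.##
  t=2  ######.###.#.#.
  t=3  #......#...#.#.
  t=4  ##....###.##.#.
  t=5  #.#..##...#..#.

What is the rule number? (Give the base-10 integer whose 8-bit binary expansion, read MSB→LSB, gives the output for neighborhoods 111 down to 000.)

  ###|.  b7=0 t=0,i=0
  ##.|.  b6=0 t=0,i=1
  #.#|.  b5=0 t=0,i=8
  #..|#  b4=1 t=0,i=2
  .##|#  b3=1 t=0,i=6
  .#.|#  b2=1 t=1,i=2
  ..#|#  b1=1 t=0,i=5
  ...|.  b0=0 t=0,i=3
  bits 00011110 = 30

30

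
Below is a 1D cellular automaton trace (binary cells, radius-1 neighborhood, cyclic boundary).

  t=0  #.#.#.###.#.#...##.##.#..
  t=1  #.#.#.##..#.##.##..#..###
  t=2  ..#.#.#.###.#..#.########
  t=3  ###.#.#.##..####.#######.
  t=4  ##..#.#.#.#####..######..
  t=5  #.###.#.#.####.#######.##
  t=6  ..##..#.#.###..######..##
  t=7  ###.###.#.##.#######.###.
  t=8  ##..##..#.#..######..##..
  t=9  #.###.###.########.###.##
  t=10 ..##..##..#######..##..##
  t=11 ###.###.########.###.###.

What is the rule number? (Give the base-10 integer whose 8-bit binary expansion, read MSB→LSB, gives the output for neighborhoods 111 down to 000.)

  ### -> #   bit 7 = 1  t=0,i=7
  ##. -> .   bit 6 = 0  t=0,i=8
  #.# -> .   bit 5 = 0  t=0,i=1
  #.. -> #   bit 4 = 1  t=0,i=13
  .## -> #   bit 3 = 1  t=0,i=6
  .#. -> #   bit 2 = 1  t=0,i=0
  ..# -> #   bit 1 = 1  t=0,i=15
  ... -> .   bit 0 = 0  t=0,i=14
  bits 10011110 = 158

158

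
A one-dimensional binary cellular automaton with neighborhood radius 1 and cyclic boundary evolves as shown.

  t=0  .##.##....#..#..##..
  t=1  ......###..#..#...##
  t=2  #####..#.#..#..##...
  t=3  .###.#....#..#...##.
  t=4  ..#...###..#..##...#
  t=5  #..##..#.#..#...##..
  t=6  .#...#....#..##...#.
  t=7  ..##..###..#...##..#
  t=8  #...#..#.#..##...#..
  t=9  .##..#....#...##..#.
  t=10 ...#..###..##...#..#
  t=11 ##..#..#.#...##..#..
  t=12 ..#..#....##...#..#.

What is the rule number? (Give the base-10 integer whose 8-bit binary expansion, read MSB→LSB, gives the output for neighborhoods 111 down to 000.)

145

  [7] ### => #  t=1,i=7
  [6] ##. => .  t=0,i=2
  [5] #.# => .  t=0,i=3
  [4] #.. => #  t=0,i=6
  [3] .## => .  t=0,i=1
  [2] .#. => .  t=0,i=10
  [1] ..# => .  t=0,i=0
  [0] ... => #  t=0,i=7
  bits 10010001 = 145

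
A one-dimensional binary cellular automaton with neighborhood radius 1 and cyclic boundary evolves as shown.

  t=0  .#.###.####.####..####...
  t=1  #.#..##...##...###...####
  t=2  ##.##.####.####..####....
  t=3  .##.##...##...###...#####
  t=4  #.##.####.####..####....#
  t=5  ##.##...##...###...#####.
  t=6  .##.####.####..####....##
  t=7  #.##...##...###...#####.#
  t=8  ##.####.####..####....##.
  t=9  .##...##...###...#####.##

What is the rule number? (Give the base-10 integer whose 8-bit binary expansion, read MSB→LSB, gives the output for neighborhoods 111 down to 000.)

  ###|.  b7=0 t=0,i=4
  ##.|#  b6=1 t=0,i=5
  #.#|#  b5=1 t=0,i=2
  #..|#  b4=1 t=0,i=16
  .##|.  b3=0 t=0,i=3
  .#.|.  b2=0 t=0,i=1
  ..#|#  b1=1 t=0,i=0
  ...|#  b0=1 t=0,i=23
  bits 01110011 = 115

115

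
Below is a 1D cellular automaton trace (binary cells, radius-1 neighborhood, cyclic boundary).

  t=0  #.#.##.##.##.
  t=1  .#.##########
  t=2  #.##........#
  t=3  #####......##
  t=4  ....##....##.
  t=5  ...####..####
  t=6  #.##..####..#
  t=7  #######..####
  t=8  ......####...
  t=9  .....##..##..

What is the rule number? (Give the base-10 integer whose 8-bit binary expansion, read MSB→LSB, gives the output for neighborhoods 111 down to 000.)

  ### -> .   bit 7 = 0  t=1,i=4
  ##. -> #   bit 6 = 1  t=0,i=5
  #.# -> #   bit 5 = 1  t=0,i=1
  #.. -> #   bit 4 = 1  t=2,i=4
  .## -> #   bit 3 = 1  t=0,i=4
  .#. -> .   bit 2 = 0  t=0,i=0
  ..# -> #   bit 1 = 1  t=2,i=11
  ... -> .   bit 0 = 0  t=2,i=5
  bits 01111010 = 122

122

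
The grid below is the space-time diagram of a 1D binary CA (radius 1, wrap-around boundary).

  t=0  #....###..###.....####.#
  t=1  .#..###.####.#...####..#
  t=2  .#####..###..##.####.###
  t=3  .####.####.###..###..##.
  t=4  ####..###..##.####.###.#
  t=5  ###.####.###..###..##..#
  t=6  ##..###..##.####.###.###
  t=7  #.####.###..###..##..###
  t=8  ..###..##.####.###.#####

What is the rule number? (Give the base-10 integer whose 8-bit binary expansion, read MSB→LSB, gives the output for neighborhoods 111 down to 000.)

  ### -> #   bit 7 = 1  t=0,i=6
  ##. -> .   bit 6 = 0  t=0,i=0
  #.# -> .   bit 5 = 0  t=0,i=22
  #.. -> #   bit 4 = 1  t=0,i=1
  .## -> #   bit 3 = 1  t=0,i=5
  .#. -> #   bit 2 = 1  t=1,i=1
  ..# -> #   bit 1 = 1  t=0,i=4
  ... -> .   bit 0 = 0  t=0,i=2
  bits 10011110 = 158

158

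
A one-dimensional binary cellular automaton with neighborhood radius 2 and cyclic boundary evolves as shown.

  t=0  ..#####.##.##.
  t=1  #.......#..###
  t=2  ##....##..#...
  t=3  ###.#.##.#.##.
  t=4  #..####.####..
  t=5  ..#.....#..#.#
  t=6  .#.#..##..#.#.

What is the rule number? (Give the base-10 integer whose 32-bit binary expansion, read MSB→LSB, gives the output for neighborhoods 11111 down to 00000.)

367926598

  nb #####: next=.  (t=0,i=4, bit31=0)
  nb ####.: next=.  (t=0,i=5, bit30=0)
  nb ###.#: next=.  (t=0,i=6, bit29=0)
  nb ###..: next=#  (t=1,i=0, bit28=1)
  nb ##.##: next=.  (t=0,i=7, bit27=0)
  nb ##.#.: next=#  (t=3,i=3, bit26=1)
  nb ##..#: next=.  (t=2,i=8, bit25=0)
  nb ##...: next=#  (t=0,i=13, bit24=1)
  nb #.###: next=#  (t=3,i=0, bit23=1)
  nb #.##.: next=#  (t=0,i=8, bit22=1)
  nb #.#.#: next=#  (t=3,i=4, bit21=1)
  nb #.#..: next=.  (t=5,i=13, bit20=0)
  nb #..##: next=#  (t=1,i=10, bit19=1)
  nb #..#.: next=#  (t=2,i=9, bit18=1)
  nb #...#: next=#  (t=0,i=0, bit17=1)
  nb #....: next=.  (t=1,i=2, bit16=0)
  nb .####: next=.  (t=0,i=3, bit15=0)
  nb .###.: next=.  (t=3,i=1, bit14=0)
  nb .##.#: next=.  (t=0,i=9, bit13=0)
  nb .##..: next=#  (t=0,i=12, bit12=1)
  nb .#.##: next=#  (t=3,i=5, bit11=1)
  nb .#.#.: next=#  (t=5,i=12, bit10=1)
  nb .#..#: next=.  (t=1,i=9, bit9=0)
  nb .#...: next=#  (t=2,i=11, bit8=1)
  nb ..###: next=.  (t=0,i=2, bit7=0)
  nb ..##.: next=#  (t=2,i=0, bit6=1)
  nb ..#.#: next=.  (t=5,i=11, bit5=0)
  nb ..#..: next=.  (t=1,i=8, bit4=0)
  nb ...##: next=.  (t=0,i=1, bit3=0)
  nb ...#.: next=#  (t=1,i=7, bit2=1)
  nb ....#: next=#  (t=1,i=6, bit1=1)
  nb .....: next=.  (t=1,i=3, bit0=0)
  bits 00010101111011100001110101000110 = 367926598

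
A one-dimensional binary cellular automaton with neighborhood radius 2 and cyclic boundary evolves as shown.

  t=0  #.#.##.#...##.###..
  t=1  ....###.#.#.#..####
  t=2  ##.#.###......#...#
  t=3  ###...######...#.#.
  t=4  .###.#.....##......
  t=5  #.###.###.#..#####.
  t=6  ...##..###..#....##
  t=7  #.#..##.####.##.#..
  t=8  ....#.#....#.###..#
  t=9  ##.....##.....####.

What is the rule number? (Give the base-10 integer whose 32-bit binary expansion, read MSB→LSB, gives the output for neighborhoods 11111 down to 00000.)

  ##### -> .   bit 31 = 0  t=3,i=8
  ####. -> .   bit 30 = 0  t=1,i=17
  ###.# -> #   bit 29 = 1  t=1,i=6
  ###.. -> #   bit 28 = 1  t=0,i=16
  ##.## -> .   bit 27 = 0  t=0,i=13
  ##.#. -> #   bit 26 = 1  t=0,i=6
  ##..# -> #   bit 25 = 1  t=0,i=17
  ##... -> #   bit 24 = 1  t=1,i=0
  #.### -> .   bit 23 = 0  t=0,i=14
  #.##. -> #   bit 22 = 1  t=0,i=4
  #.#.# -> .   bit 21 = 0  t=0,i=2
  #.#.. -> .   bit 20 = 0  t=0,i=7
  #..## -> #   bit 19 = 1  t=1,i=14
  #..#. -> #   bit 18 = 1  t=0,i=18
  #...# -> .   bit 17 = 0  t=0,i=9
  #.... -> #   bit 16 = 1  t=1,i=1
  .#### -> .   bit 15 = 0  t=1,i=16
  .###. -> #   bit 14 = 1  t=0,i=15
  .##.# -> #   bit 13 = 1  t=0,i=5
  .##.. -> .   bit 12 = 0  t=4,i=12
  .#.## -> .   bit 11 = 0  t=0,i=3
  .#.#. -> .   bit 10 = 0  t=0,i=1
  .#..# -> .   bit 9 = 0  t=1,i=13
  .#... -> #   bit 8 = 1  t=0,i=8
  ..### -> .   bit 7 = 0  t=1,i=4
  ..##. -> .   bit 6 = 0  t=0,i=11
  ..#.# -> .   bit 5 = 0  t=0,i=0
  ..#.. -> .   bit 4 = 0  t=2,i=14
  ...## -> #   bit 3 = 1  t=0,i=10
  ...#. -> .   bit 2 = 0  t=2,i=13
  ....# -> .   bit 1 = 0  t=1,i=2
  ..... -> #   bit 0 = 1  t=2,i=10
  bits 00110111010011010110000100001001 = 927817993

927817993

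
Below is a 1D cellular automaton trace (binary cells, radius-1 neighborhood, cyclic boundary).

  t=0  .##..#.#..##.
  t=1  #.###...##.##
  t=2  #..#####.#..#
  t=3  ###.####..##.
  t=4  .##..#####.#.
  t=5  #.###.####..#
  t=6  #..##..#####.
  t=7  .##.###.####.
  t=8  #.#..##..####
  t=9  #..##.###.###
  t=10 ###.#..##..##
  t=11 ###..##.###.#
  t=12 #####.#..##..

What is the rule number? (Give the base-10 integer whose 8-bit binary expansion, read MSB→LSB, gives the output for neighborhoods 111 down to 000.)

  [7] ### => #  t=1,i=3
  [6] ##. => #  t=0,i=2
  [5] #.# => .  t=0,i=6
  [4] #.. => #  t=0,i=3
  [3] .## => .  t=0,i=1
  [2] .#. => .  t=0,i=5
  [1] ..# => #  t=0,i=0
  [0] ... => #  t=1,i=6
  bits 11010011 = 211

211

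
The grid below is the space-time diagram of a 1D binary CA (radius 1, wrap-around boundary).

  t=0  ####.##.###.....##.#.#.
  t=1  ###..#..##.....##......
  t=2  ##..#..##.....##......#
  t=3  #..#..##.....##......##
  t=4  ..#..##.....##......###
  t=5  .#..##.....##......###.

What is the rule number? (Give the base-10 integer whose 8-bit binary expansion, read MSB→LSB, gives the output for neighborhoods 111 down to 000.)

  nb ###: next=#  (t=0,i=1, bit7=1)
  nb ##.: next=.  (t=0,i=3, bit6=0)
  nb #.#: next=.  (t=0,i=4, bit5=0)
  nb #..: next=.  (t=0,i=11, bit4=0)
  nb .##: next=#  (t=0,i=0, bit3=1)
  nb .#.: next=.  (t=0,i=19, bit2=0)
  nb ..#: next=#  (t=0,i=15, bit1=1)
  nb ...: next=.  (t=0,i=12, bit0=0)
  bits 10001010 = 138

138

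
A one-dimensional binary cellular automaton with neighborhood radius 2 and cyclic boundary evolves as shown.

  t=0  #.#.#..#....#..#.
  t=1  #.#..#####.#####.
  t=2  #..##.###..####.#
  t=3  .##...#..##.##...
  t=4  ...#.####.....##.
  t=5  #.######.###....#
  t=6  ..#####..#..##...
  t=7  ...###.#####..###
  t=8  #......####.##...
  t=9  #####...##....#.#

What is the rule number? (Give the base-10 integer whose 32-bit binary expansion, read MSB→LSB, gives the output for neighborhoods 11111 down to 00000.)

  ##### -> #   bit 31 = 1  t=1,i=7
  ####. -> #   bit 30 = 1  t=1,i=8
  ###.# -> .   bit 29 = 0  t=1,i=9
  ###.. -> .   bit 28 = 0  t=2,i=8
  ##.## -> .   bit 27 = 0  t=1,i=10
  ##.#. -> #   bit 26 = 1  t=1,i=16
  ##..# -> #   bit 25 = 1  t=2,i=1
  ##... -> #   bit 24 = 1  t=3,i=3
  #.### -> #   bit 23 = 1  t=1,i=11
  #.##. -> .   bit 22 = 0  t=2,i=16
  #.#.# -> #   bit 21 = 1  t=0,i=0
  #.#.. -> .   bit 20 = 0  t=0,i=4
  #..## -> #   bit 19 = 1  t=1,i=4
  #..#. -> #   bit 18 = 1  t=0,i=6
  #...# -> .   bit 17 = 0  t=3,i=4
  #.... -> #   bit 16 = 1  t=0,i=9
  .#### -> #   bit 15 = 1  t=1,i=6
  .###. -> .   bit 14 = 0  t=2,i=7
  .##.# -> .   bit 13 = 0  t=2,i=4
  .##.. -> .   bit 12 = 0  t=2,i=0
  .#.## -> #   bit 11 = 1  t=4,i=4
  .#.#. -> .   bit 10 = 0  t=0,i=1
  .#..# -> #   bit 9 = 1  t=0,i=5
  .#... -> #   bit 8 = 1  t=0,i=8
  ..### -> .   bit 7 = 0  t=1,i=5
  ..##. -> .   bit 6 = 0  t=2,i=3
  ..#.# -> #   bit 5 = 1  t=0,i=15
  ..#.. -> #   bit 4 = 1  t=0,i=7
  ...## -> .   bit 3 = 0  t=3,i=0
  ...#. -> #   bit 2 = 1  t=0,i=11
  ....# -> .   bit 1 = 0  t=0,i=10
  ..... -> #   bit 0 = 1  t=4,i=11
  bits 11000111101011011000101100110101 = 3350039349

3350039349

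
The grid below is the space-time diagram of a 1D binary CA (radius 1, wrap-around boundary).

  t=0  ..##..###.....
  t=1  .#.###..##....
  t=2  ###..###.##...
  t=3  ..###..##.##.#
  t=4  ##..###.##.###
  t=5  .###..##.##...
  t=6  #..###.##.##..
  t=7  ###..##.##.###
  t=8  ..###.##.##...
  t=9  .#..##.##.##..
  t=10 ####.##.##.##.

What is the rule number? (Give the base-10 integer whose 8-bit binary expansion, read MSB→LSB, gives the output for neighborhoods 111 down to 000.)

118

  ### -> .   bit 7 = 0  t=0,i=7
  ##. -> #   bit 6 = 1  t=0,i=3
  #.# -> #   bit 5 = 1  t=1,i=2
  #.. -> #   bit 4 = 1  t=0,i=4
  .## -> .   bit 3 = 0  t=0,i=2
  .#. -> #   bit 2 = 1  t=1,i=1
  ..# -> #   bit 1 = 1  t=0,i=1
  ... -> .   bit 0 = 0  t=0,i=0
  bits 01110110 = 118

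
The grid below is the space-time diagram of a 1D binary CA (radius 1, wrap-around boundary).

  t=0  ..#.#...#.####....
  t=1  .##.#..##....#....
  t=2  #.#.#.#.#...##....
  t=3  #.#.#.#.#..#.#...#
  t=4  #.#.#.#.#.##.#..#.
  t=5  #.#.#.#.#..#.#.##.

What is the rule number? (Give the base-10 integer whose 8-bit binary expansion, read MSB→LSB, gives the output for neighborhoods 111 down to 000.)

70

  [7] ### => .  t=0,i=11
  [6] ##. => #  t=0,i=13
  [5] #.# => .  t=0,i=3
  [4] #.. => .  t=0,i=5
  [3] .## => .  t=0,i=10
  [2] .#. => #  t=0,i=2
  [1] ..# => #  t=0,i=1
  [0] ... => .  t=0,i=0
  bits 01000110 = 70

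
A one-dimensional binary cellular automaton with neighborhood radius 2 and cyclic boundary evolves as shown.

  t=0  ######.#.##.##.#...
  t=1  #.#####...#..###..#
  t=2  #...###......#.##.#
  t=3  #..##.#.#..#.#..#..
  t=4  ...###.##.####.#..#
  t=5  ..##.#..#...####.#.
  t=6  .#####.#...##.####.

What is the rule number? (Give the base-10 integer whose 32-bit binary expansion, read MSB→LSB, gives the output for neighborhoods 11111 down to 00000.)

4128584938

  nb #####: next=#  (t=0,i=2, bit31=1)
  nb ####.: next=#  (t=0,i=4, bit30=1)
  nb ###.#: next=#  (t=0,i=5, bit29=1)
  nb ###..: next=#  (t=1,i=6, bit28=1)
  nb ##.##: next=.  (t=0,i=11, bit27=0)
  nb ##.#.: next=#  (t=0,i=6, bit26=1)
  nb ##..#: next=#  (t=1,i=16, bit25=1)
  nb ##...: next=.  (t=1,i=7, bit24=0)
  nb #.###: next=.  (t=1,i=2, bit23=0)
  nb #.##.: next=.  (t=0,i=9, bit22=0)
  nb #.#.#: next=.  (t=0,i=7, bit21=0)
  nb #.#..: next=#  (t=0,i=15, bit20=1)
  nb #..##: next=.  (t=1,i=12, bit19=0)
  nb #..#.: next=#  (t=3,i=10, bit18=1)
  nb #...#: next=.  (t=0,i=17, bit17=0)
  nb #....: next=#  (t=2,i=8, bit16=1)
  nb .####: next=.  (t=0,i=1, bit15=0)
  nb .###.: next=.  (t=1,i=14, bit14=0)
  nb .##.#: next=#  (t=0,i=10, bit13=1)
  nb .##..: next=#  (t=2,i=0, bit12=1)
  nb .#.##: next=.  (t=0,i=8, bit11=0)
  nb .#.#.: next=#  (t=3,i=7, bit10=1)
  nb .#..#: next=.  (t=1,i=11, bit9=0)
  nb .#...: next=.  (t=0,i=16, bit8=0)
  nb ..###: next=#  (t=0,i=0, bit7=1)
  nb ..##.: next=#  (t=1,i=18, bit6=1)
  nb ..#.#: next=#  (t=2,i=13, bit5=1)
  nb ..#..: next=.  (t=1,i=10, bit4=0)
  nb ...##: next=#  (t=0,i=18, bit3=1)
  nb ...#.: next=.  (t=1,i=9, bit2=0)
  nb ....#: next=#  (t=2,i=11, bit1=1)
  nb .....: next=.  (t=2,i=9, bit0=0)
  bits 11110110000101010011010011101010 = 4128584938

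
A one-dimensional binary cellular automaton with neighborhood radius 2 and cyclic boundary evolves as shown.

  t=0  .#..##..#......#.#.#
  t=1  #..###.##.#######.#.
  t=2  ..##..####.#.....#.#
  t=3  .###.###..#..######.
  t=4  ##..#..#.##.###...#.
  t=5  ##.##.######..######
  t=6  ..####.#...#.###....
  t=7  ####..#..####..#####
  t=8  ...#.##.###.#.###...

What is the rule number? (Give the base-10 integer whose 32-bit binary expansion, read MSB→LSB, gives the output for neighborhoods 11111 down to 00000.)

  nb #####: next=.  (t=1,i=12, bit31=0)
  nb ####.: next=.  (t=1,i=15, bit30=0)
  nb ###.#: next=.  (t=1,i=5, bit29=0)
  nb ###..: next=#  (t=3,i=7, bit28=1)
  nb ##.##: next=#  (t=1,i=6, bit27=1)
  nb ##.#.: next=#  (t=1,i=17, bit26=1)
  nb ##..#: next=.  (t=0,i=6, bit25=0)
  nb ##...: next=#  (t=4,i=15, bit24=1)
  nb #.###: next=.  (t=1,i=10, bit23=0)
  nb #.##.: next=#  (t=1,i=7, bit22=1)
  nb #.#.#: next=.  (t=0,i=17, bit21=0)
  nb #.#..: next=.  (t=0,i=1, bit20=0)
  nb #..##: next=#  (t=0,i=3, bit19=1)
  nb #..#.: next=#  (t=0,i=7, bit18=1)
  nb #...#: next=#  (t=4,i=16, bit17=1)
  nb #....: next=#  (t=0,i=10, bit16=1)
  nb .####: next=#  (t=1,i=11, bit15=1)
  nb .###.: next=.  (t=1,i=4, bit14=0)
  nb .##.#: next=#  (t=1,i=8, bit13=1)
  nb .##..: next=#  (t=0,i=5, bit12=1)
  nb .#.##: next=#  (t=4,i=8, bit11=1)
  nb .#.#.: next=#  (t=0,i=0, bit10=1)
  nb .#..#: next=.  (t=0,i=2, bit9=0)
  nb .#...: next=.  (t=0,i=9, bit8=0)
  nb ..###: next=#  (t=1,i=3, bit7=1)
  nb ..##.: next=#  (t=0,i=4, bit6=1)
  nb ..#.#: next=#  (t=0,i=15, bit5=1)
  nb ..#..: next=#  (t=0,i=8, bit4=1)
  nb ...##: next=#  (t=6,i=1, bit3=1)
  nb ...#.: next=#  (t=0,i=14, bit2=1)
  nb ....#: next=#  (t=0,i=13, bit1=1)
  nb .....: next=#  (t=0,i=11, bit0=1)
  bits 00011101010011111011110011111111 = 491764991

491764991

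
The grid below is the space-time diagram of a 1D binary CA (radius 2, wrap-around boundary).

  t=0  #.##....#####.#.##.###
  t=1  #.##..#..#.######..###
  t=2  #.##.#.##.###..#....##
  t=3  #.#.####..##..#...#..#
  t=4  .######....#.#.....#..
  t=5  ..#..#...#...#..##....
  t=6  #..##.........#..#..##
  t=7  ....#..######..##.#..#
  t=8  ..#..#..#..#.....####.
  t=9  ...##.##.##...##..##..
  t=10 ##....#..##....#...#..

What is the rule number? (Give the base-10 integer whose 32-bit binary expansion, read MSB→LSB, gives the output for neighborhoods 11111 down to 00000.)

  ##### -> .   bit 31 = 0  t=0,i=10
  ####. -> #   bit 30 = 1  t=0,i=11
  ###.# -> #   bit 29 = 1  t=0,i=0
  ###.. -> .   bit 28 = 0  t=1,i=16
  ##.## -> .   bit 27 = 0  t=0,i=1
  ##.#. -> #   bit 26 = 1  t=0,i=13
  ##..# -> .   bit 25 = 0  t=1,i=4
  ##... -> .   bit 24 = 0  t=0,i=4
  #.### -> #   bit 23 = 1  t=0,i=19
  #.##. -> #   bit 22 = 1  t=0,i=2
  #.#.# -> #   bit 21 = 1  t=0,i=14
  #.#.. -> #   bit 20 = 1  t=4,i=13
  #..## -> .   bit 19 = 0  t=1,i=18
  #..#. -> #   bit 18 = 1  t=1,i=5
  #...# -> .   bit 17 = 0  t=3,i=16
  #.... -> .   bit 16 = 0  t=0,i=5
  .#### -> #   bit 15 = 1  t=0,i=9
  .###. -> #   bit 14 = 1  t=2,i=11
  .##.# -> .   bit 13 = 0  t=0,i=17
  .##.. -> #   bit 12 = 1  t=0,i=3
  .#.## -> #   bit 11 = 1  t=0,i=15
  .#.#. -> .   bit 10 = 0  t=4,i=12
  .#..# -> #   bit 9 = 1  t=1,i=7
  .#... -> .   bit 8 = 0  t=2,i=16
  ..### -> .   bit 7 = 0  t=0,i=8
  ..##. -> .   bit 6 = 0  t=3,i=10
  ..#.# -> .   bit 5 = 0  t=1,i=9
  ..#.. -> .   bit 4 = 0  t=1,i=6
  ...## -> .   bit 3 = 0  t=0,i=7
  ...#. -> .   bit 2 = 0  t=3,i=17
  ....# -> #   bit 1 = 1  t=0,i=6
  ..... -> #   bit 0 = 1  t=4,i=16
  bits 01100100111101001101101000000011 = 1693768195

1693768195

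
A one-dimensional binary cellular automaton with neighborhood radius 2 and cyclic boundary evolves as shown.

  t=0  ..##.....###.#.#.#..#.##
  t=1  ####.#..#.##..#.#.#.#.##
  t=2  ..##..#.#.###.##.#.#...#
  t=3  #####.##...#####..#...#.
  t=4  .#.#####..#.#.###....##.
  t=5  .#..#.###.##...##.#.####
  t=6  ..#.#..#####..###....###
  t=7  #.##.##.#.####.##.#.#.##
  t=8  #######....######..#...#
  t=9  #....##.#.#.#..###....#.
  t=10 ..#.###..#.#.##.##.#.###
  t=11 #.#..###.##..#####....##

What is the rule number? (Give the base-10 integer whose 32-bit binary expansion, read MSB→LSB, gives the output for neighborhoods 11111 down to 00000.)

  nb #####: next=.  (t=1,i=0, bit31=0)
  nb ####.: next=#  (t=1,i=2, bit30=1)
  nb ###.#: next=#  (t=0,i=11, bit29=1)
  nb ###..: next=#  (t=3,i=15, bit28=1)
  nb ##.##: next=#  (t=2,i=13, bit27=1)
  nb ##.#.: next=.  (t=0,i=12, bit26=0)
  nb ##..#: next=#  (t=0,i=0, bit25=1)
  nb ##...: next=.  (t=0,i=4, bit24=0)
  nb #.###: next=.  (t=1,i=22, bit23=0)
  nb #.##.: next=#  (t=0,i=22, bit22=1)
  nb #.#.#: next=.  (t=0,i=13, bit21=0)
  nb #.#..: next=.  (t=0,i=17, bit20=0)
  nb #..##: next=#  (t=0,i=1, bit19=1)
  nb #..#.: next=.  (t=0,i=19, bit18=0)
  nb #...#: next=.  (t=2,i=21, bit17=0)
  nb #....: next=#  (t=0,i=5, bit16=1)
  nb .####: next=#  (t=1,i=23, bit15=1)
  nb .###.: next=#  (t=0,i=10, bit14=1)
  nb .##.#: next=#  (t=2,i=15, bit13=1)
  nb .##..: next=#  (t=0,i=3, bit12=1)
  nb .#.##: next=.  (t=0,i=21, bit11=0)
  nb .#.#.: next=#  (t=0,i=14, bit10=1)
  nb .#..#: next=#  (t=0,i=18, bit9=1)
  nb .#...: next=.  (t=2,i=20, bit8=0)
  nb ..###: next=.  (t=0,i=9, bit7=0)
  nb ..##.: next=#  (t=0,i=2, bit6=1)
  nb ..#.#: next=#  (t=0,i=20, bit5=1)
  nb ..#..: next=.  (t=2,i=23, bit4=0)
  nb ...##: next=#  (t=0,i=8, bit3=1)
  nb ...#.: next=#  (t=2,i=22, bit2=1)
  nb ....#: next=.  (t=0,i=7, bit1=0)
  nb .....: next=.  (t=0,i=6, bit0=0)
  bits 01111010010010011111011001101100 = 2051667564

2051667564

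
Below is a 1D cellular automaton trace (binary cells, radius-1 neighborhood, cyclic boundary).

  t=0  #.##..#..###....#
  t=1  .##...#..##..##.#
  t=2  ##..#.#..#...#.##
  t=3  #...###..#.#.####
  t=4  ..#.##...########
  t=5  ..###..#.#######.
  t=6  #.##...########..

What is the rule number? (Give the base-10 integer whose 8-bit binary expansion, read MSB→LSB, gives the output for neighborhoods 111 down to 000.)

  [7] ### => #  t=0,i=10
  [6] ##. => .  t=0,i=0
  [5] #.# => #  t=0,i=1
  [4] #.. => .  t=0,i=4
  [3] .## => #  t=0,i=2
  [2] .#. => #  t=0,i=6
  [1] ..# => .  t=0,i=5
  [0] ... => #  t=0,i=13
  bits 10101101 = 173

173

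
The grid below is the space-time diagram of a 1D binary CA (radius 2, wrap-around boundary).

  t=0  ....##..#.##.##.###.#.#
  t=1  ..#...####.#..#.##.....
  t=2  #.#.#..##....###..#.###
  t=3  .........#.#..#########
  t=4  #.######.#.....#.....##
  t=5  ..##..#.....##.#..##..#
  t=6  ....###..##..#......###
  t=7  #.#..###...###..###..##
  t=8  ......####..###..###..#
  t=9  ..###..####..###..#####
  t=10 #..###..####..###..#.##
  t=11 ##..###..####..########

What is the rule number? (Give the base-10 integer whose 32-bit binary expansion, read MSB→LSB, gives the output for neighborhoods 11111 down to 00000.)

1401350195

  #####|.  b31=0 t=3,i=16
  ####.|#  b30=1 t=1,i=8
  ###.#|.  b29=0 t=0,i=18
  ###..|#  b28=1 t=2,i=15
  ##.##|.  b27=0 t=0,i=12
  ##.#.|.  b26=0 t=0,i=19
  ##..#|#  b25=1 t=0,i=6
  ##...|#  b24=1 t=1,i=18
  #.###|#  b23=1 t=0,i=16
  #.##.|.  b22=0 t=0,i=10
  #.#.#|.  b21=0 t=0,i=20
  #.#..|.  b20=0 t=0,i=22
  #..##|.  b19=0 t=2,i=6
  #..#.|#  b18=1 t=0,i=7
  #...#|#  b17=1 t=1,i=4
  #....|.  b16=0 t=0,i=1
  .####|#  b15=1 t=1,i=7
  .###.|#  b14=1 t=0,i=17
  .##.#|#  b13=1 t=0,i=11
  .##..|.  b12=0 t=0,i=5
  .#.##|#  b11=1 t=0,i=9
  .#.#.|.  b10=0 t=0,i=21
  .#..#|.  b9=0 t=1,i=12
  .#...|.  b8=0 t=0,i=0
  ..###|.  b7=0 t=1,i=6
  ..##.|.  b6=0 t=0,i=4
  ..#.#|#  b5=1 t=0,i=8
  ..#..|#  b4=1 t=1,i=2
  ...##|.  b3=0 t=0,i=3
  ...#.|.  b2=0 t=1,i=1
  ....#|#  b1=1 t=0,i=2
  .....|#  b0=1 t=1,i=20
  bits 01010011100001101110100000110011 = 1401350195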